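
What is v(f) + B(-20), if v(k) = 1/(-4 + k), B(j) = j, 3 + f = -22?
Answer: -581/29 ≈ -20.034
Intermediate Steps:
f = -25 (f = -3 - 22 = -25)
v(f) + B(-20) = 1/(-4 - 25) - 20 = 1/(-29) - 20 = -1/29 - 20 = -581/29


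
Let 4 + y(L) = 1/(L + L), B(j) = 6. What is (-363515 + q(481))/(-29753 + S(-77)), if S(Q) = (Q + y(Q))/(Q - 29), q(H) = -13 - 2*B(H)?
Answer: 81293520/6653089 ≈ 12.219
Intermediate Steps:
y(L) = -4 + 1/(2*L) (y(L) = -4 + 1/(L + L) = -4 + 1/(2*L))
q(H) = -25 (q(H) = -13 - 2*6 = -13 - 12 = -25)
S(Q) = (-4 + Q + 1/(2*Q))/(-29 + Q) (S(Q) = (Q + (-4 + 1/(2*Q)))/(Q - 29) = (-4 + Q + 1/(2*Q))/(-29 + Q))
(-363515 + q(481))/(-29753 + S(-77)) = (-363515 - 25)/(-29753 + (½ - 77*(-4 - 77))/((-77)*(-29 - 77))) = -363540/(-29753 - 1/77*(½ - 77*(-81))/(-106)) = -363540/(-29753 - 1/77*(-1/106)*(½ + 6237)) = -363540/(-29753 - 1/77*(-1/106)*12475/2) = -363540/(-29753 + 12475/16324) = -363540/(-485675497/16324) = -363540*(-16324/485675497) = 81293520/6653089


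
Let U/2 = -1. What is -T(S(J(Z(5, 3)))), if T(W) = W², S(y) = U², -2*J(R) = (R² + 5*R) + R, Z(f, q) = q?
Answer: -16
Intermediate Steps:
U = -2 (U = 2*(-1) = -2)
J(R) = -3*R - R²/2 (J(R) = -((R² + 5*R) + R)/2 = -(R² + 6*R)/2 = -3*R - R²/2)
S(y) = 4 (S(y) = (-2)² = 4)
-T(S(J(Z(5, 3)))) = -1*4² = -1*16 = -16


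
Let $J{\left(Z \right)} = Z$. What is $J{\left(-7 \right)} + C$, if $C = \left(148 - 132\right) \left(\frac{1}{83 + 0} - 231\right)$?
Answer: $- \frac{307333}{83} \approx -3702.8$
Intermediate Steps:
$C = - \frac{306752}{83}$ ($C = 16 \left(\frac{1}{83} - 231\right) = 16 \left(- \frac{19172}{83}\right) = - \frac{306752}{83} \approx -3695.8$)
$J{\left(-7 \right)} + C = -7 - \frac{306752}{83} = - \frac{307333}{83}$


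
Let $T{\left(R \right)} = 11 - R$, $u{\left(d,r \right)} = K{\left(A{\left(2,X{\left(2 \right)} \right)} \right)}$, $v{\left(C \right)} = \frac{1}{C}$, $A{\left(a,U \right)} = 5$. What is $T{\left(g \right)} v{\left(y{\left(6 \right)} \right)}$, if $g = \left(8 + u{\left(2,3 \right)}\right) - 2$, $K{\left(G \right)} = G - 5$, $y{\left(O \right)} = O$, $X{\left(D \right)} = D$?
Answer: $\frac{5}{6} \approx 0.83333$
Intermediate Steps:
$K{\left(G \right)} = -5 + G$
$u{\left(d,r \right)} = 0$ ($u{\left(d,r \right)} = -5 + 5 = 0$)
$g = 6$ ($g = \left(8 + 0\right) - 2 = 8 - 2 = 6$)
$T{\left(g \right)} v{\left(y{\left(6 \right)} \right)} = \frac{11 - 6}{6} = \left(11 - 6\right) \frac{1}{6} = 5 \cdot \frac{1}{6} = \frac{5}{6}$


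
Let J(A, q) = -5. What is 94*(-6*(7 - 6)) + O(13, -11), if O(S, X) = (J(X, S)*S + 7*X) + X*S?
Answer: -849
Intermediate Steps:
O(S, X) = -5*S + 7*X + S*X (O(S, X) = (-5*S + 7*X) + X*S = (-5*S + 7*X) + S*X = -5*S + 7*X + S*X)
94*(-6*(7 - 6)) + O(13, -11) = 94*(-6*(7 - 6)) + (-5*13 + 7*(-11) + 13*(-11)) = 94*(-6*1) + (-65 - 77 - 143) = 94*(-6) - 285 = -564 - 285 = -849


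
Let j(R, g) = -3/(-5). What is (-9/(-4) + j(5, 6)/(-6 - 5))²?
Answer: 233289/48400 ≈ 4.8200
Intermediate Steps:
j(R, g) = ⅗ (j(R, g) = -3*(-⅕) = ⅗)
(-9/(-4) + j(5, 6)/(-6 - 5))² = (-9/(-4) + 3/(5*(-6 - 5)))² = (-9*(-¼) + (⅗)/(-11))² = (9/4 + (⅗)*(-1/11))² = (9/4 - 3/55)² = (483/220)² = 233289/48400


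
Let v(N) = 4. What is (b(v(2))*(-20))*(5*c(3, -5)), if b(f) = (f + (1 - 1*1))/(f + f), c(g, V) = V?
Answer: 250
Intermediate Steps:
b(f) = ½ (b(f) = (f + (1 - 1))/((2*f)) = (f + 0)*(1/(2*f)) = f*(1/(2*f)) = ½)
(b(v(2))*(-20))*(5*c(3, -5)) = ((½)*(-20))*(5*(-5)) = -10*(-25) = 250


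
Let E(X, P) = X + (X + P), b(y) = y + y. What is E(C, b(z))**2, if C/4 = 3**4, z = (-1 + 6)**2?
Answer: 487204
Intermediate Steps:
z = 25 (z = 5**2 = 25)
b(y) = 2*y
C = 324 (C = 4*3**4 = 4*81 = 324)
E(X, P) = P + 2*X (E(X, P) = X + (P + X) = P + 2*X)
E(C, b(z))**2 = (2*25 + 2*324)**2 = (50 + 648)**2 = 698**2 = 487204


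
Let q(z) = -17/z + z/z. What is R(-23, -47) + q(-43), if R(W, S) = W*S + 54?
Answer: 48865/43 ≈ 1136.4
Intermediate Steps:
R(W, S) = 54 + S*W (R(W, S) = S*W + 54 = 54 + S*W)
q(z) = 1 - 17/z (q(z) = -17/z + 1 = 1 - 17/z)
R(-23, -47) + q(-43) = (54 - 47*(-23)) + (-17 - 43)/(-43) = (54 + 1081) - 1/43*(-60) = 1135 + 60/43 = 48865/43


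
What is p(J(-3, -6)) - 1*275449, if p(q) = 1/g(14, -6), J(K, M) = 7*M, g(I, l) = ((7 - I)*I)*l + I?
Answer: -165820297/602 ≈ -2.7545e+5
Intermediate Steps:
g(I, l) = I + I*l*(7 - I) (g(I, l) = (I*(7 - I))*l + I = I*l*(7 - I) + I = I + I*l*(7 - I))
p(q) = 1/602 (p(q) = 1/(14*(1 + 7*(-6) - 1*14*(-6))) = 1/(14*(1 - 42 + 84)) = 1/(14*43) = 1/602)
p(J(-3, -6)) - 1*275449 = 1/602 - 1*275449 = 1/602 - 275449 = -165820297/602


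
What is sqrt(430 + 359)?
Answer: sqrt(789) ≈ 28.089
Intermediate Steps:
sqrt(430 + 359) = sqrt(789)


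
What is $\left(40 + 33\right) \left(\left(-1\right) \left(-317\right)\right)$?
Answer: $23141$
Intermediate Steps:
$\left(40 + 33\right) \left(\left(-1\right) \left(-317\right)\right) = 73 \cdot 317 = 23141$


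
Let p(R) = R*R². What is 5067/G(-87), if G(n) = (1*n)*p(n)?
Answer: 563/6365529 ≈ 8.8445e-5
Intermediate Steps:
p(R) = R³
G(n) = n⁴ (G(n) = (1*n)*n³ = n*n³ = n⁴)
5067/G(-87) = 5067/((-87)⁴) = 5067/57289761 = 5067*(1/57289761) = 563/6365529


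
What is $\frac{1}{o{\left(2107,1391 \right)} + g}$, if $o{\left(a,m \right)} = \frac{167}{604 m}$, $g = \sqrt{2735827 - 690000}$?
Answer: $- \frac{140307388}{1444099252479575103} + \frac{705875546896 \sqrt{2045827}}{1444099252479575103} \approx 0.00069914$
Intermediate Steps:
$g = \sqrt{2045827} \approx 1430.3$
$o{\left(a,m \right)} = \frac{167}{604 m}$ ($o{\left(a,m \right)} = 167 \frac{1}{604 m} = \frac{167}{604 m}$)
$\frac{1}{o{\left(2107,1391 \right)} + g} = \frac{1}{\frac{167}{604 \cdot 1391} + \sqrt{2045827}} = \frac{1}{\frac{167}{604} \cdot \frac{1}{1391} + \sqrt{2045827}} = \frac{1}{\frac{167}{840164} + \sqrt{2045827}}$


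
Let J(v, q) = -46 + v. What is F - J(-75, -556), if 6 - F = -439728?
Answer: 439855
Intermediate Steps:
F = 439734 (F = 6 - 1*(-439728) = 6 + 439728 = 439734)
F - J(-75, -556) = 439734 - (-46 - 75) = 439734 - 1*(-121) = 439734 + 121 = 439855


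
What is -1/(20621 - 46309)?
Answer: 1/25688 ≈ 3.8929e-5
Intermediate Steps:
-1/(20621 - 46309) = -1/(-25688) = -1*(-1/25688) = 1/25688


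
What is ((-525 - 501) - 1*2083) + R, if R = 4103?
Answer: 994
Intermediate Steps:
((-525 - 501) - 1*2083) + R = ((-525 - 501) - 1*2083) + 4103 = (-1026 - 2083) + 4103 = -3109 + 4103 = 994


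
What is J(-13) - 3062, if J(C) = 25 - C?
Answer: -3024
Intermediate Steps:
J(-13) - 3062 = (25 - 1*(-13)) - 3062 = (25 + 13) - 3062 = 38 - 3062 = -3024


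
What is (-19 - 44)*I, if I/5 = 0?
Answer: 0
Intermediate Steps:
I = 0 (I = 5*0 = 0)
(-19 - 44)*I = (-19 - 44)*0 = -63*0 = 0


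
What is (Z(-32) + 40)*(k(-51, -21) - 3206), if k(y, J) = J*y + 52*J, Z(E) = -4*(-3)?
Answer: -167804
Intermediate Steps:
Z(E) = 12
k(y, J) = 52*J + J*y
(Z(-32) + 40)*(k(-51, -21) - 3206) = (12 + 40)*(-21*(52 - 51) - 3206) = 52*(-21*1 - 3206) = 52*(-21 - 3206) = 52*(-3227) = -167804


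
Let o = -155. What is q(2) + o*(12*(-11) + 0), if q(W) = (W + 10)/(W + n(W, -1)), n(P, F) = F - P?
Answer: 20448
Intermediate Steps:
q(W) = -10 - W (q(W) = (W + 10)/(W + (-1 - W)) = (10 + W)/(-1) = (10 + W)*(-1) = -10 - W)
q(2) + o*(12*(-11) + 0) = (-10 - 1*2) - 155*(12*(-11) + 0) = (-10 - 2) - 155*(-132 + 0) = -12 - 155*(-132) = -12 + 20460 = 20448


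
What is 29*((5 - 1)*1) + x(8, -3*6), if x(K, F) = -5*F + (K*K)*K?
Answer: 718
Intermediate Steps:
x(K, F) = K³ - 5*F (x(K, F) = -5*F + K²*K = -5*F + K³ = K³ - 5*F)
29*((5 - 1)*1) + x(8, -3*6) = 29*((5 - 1)*1) + (8³ - (-15)*6) = 29*(4*1) + (512 - 5*(-18)) = 29*4 + (512 + 90) = 116 + 602 = 718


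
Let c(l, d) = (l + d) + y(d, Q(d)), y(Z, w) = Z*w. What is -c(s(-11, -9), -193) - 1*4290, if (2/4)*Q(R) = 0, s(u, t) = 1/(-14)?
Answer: -57357/14 ≈ -4096.9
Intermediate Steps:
s(u, t) = -1/14 (s(u, t) = 1*(-1/14) = -1/14)
Q(R) = 0 (Q(R) = 2*0 = 0)
c(l, d) = d + l (c(l, d) = (l + d) + d*0 = (d + l) + 0 = d + l)
-c(s(-11, -9), -193) - 1*4290 = -(-193 - 1/14) - 1*4290 = -1*(-2703/14) - 4290 = 2703/14 - 4290 = -57357/14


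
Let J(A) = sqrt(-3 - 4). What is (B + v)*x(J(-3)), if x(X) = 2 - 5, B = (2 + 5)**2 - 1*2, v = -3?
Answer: -132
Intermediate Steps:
J(A) = I*sqrt(7) (J(A) = sqrt(-7) = I*sqrt(7))
B = 47 (B = 7**2 - 2 = 49 - 2 = 47)
x(X) = -3
(B + v)*x(J(-3)) = (47 - 3)*(-3) = 44*(-3) = -132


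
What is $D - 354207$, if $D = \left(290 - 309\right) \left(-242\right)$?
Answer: $-349609$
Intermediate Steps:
$D = 4598$ ($D = \left(-19\right) \left(-242\right) = 4598$)
$D - 354207 = 4598 - 354207 = -349609$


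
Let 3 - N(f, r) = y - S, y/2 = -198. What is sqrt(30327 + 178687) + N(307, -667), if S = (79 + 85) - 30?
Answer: 533 + sqrt(209014) ≈ 990.18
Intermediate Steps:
y = -396 (y = 2*(-198) = -396)
S = 134 (S = 164 - 30 = 134)
N(f, r) = 533 (N(f, r) = 3 - (-396 - 1*134) = 3 - (-396 - 134) = 3 - 1*(-530) = 3 + 530 = 533)
sqrt(30327 + 178687) + N(307, -667) = sqrt(30327 + 178687) + 533 = sqrt(209014) + 533 = 533 + sqrt(209014)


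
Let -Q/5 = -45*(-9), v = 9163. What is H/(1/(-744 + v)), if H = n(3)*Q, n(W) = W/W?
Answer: -17048475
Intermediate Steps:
n(W) = 1
Q = -2025 (Q = -(-225)*(-9) = -5*405 = -2025)
H = -2025 (H = 1*(-2025) = -2025)
H/(1/(-744 + v)) = -2025/(1/(-744 + 9163)) = -2025/(1/8419) = -2025/1/8419 = -2025*8419 = -17048475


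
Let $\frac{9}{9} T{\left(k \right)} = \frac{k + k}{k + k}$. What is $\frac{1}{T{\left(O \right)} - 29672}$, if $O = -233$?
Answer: $- \frac{1}{29671} \approx -3.3703 \cdot 10^{-5}$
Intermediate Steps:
$T{\left(k \right)} = 1$ ($T{\left(k \right)} = \frac{k + k}{k + k} = \frac{2 k}{2 k} = 2 k \frac{1}{2 k} = 1$)
$\frac{1}{T{\left(O \right)} - 29672} = \frac{1}{1 - 29672} = \frac{1}{-29671} = - \frac{1}{29671}$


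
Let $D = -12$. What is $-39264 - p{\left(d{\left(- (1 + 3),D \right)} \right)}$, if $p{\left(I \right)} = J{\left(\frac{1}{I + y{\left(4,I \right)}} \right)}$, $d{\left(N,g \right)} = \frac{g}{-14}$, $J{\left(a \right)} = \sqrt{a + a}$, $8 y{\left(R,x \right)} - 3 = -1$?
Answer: $-39264 - \frac{2 \sqrt{434}}{31} \approx -39265.0$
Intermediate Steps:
$y{\left(R,x \right)} = \frac{1}{4}$ ($y{\left(R,x \right)} = \frac{3}{8} + \frac{1}{8} \left(-1\right) = \frac{3}{8} - \frac{1}{8} = \frac{1}{4}$)
$J{\left(a \right)} = \sqrt{2} \sqrt{a}$ ($J{\left(a \right)} = \sqrt{2 a} = \sqrt{2} \sqrt{a}$)
$d{\left(N,g \right)} = - \frac{g}{14}$ ($d{\left(N,g \right)} = g \left(- \frac{1}{14}\right) = - \frac{g}{14}$)
$p{\left(I \right)} = \sqrt{2} \sqrt{\frac{1}{\frac{1}{4} + I}}$ ($p{\left(I \right)} = \sqrt{2} \sqrt{\frac{1}{I + \frac{1}{4}}} = \sqrt{2} \sqrt{\frac{1}{\frac{1}{4} + I}}$)
$-39264 - p{\left(d{\left(- (1 + 3),D \right)} \right)} = -39264 - 2 \sqrt{2} \sqrt{\frac{1}{1 + 4 \left(\left(- \frac{1}{14}\right) \left(-12\right)\right)}} = -39264 - 2 \sqrt{2} \sqrt{\frac{1}{1 + 4 \cdot \frac{6}{7}}} = -39264 - 2 \sqrt{2} \sqrt{\frac{1}{1 + \frac{24}{7}}} = -39264 - 2 \sqrt{2} \sqrt{\frac{1}{\frac{31}{7}}} = -39264 - 2 \sqrt{2} \sqrt{\frac{7}{31}} = -39264 - 2 \sqrt{2} \frac{\sqrt{217}}{31} = -39264 - \frac{2 \sqrt{434}}{31}$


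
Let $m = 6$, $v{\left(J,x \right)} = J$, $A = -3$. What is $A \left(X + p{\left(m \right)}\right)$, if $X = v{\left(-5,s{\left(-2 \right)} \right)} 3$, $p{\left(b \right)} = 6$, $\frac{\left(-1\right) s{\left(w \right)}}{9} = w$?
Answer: $27$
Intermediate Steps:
$s{\left(w \right)} = - 9 w$
$X = -15$ ($X = \left(-5\right) 3 = -15$)
$A \left(X + p{\left(m \right)}\right) = - 3 \left(-15 + 6\right) = \left(-3\right) \left(-9\right) = 27$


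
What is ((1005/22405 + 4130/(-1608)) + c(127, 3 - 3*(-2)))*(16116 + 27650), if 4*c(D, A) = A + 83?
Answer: 1614330596053/1801362 ≈ 8.9617e+5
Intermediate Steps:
c(D, A) = 83/4 + A/4 (c(D, A) = (A + 83)/4 = (83 + A)/4 = 83/4 + A/4)
((1005/22405 + 4130/(-1608)) + c(127, 3 - 3*(-2)))*(16116 + 27650) = ((1005/22405 + 4130/(-1608)) + (83/4 + (3 - 3*(-2))/4))*(16116 + 27650) = ((1005*(1/22405) + 4130*(-1/1608)) + (83/4 + (3 + 6)/4))*43766 = ((201/4481 - 2065/804) + (83/4 + (1/4)*9))*43766 = (-9091661/3602724 + (83/4 + 9/4))*43766 = (-9091661/3602724 + 23)*43766 = (73770991/3602724)*43766 = 1614330596053/1801362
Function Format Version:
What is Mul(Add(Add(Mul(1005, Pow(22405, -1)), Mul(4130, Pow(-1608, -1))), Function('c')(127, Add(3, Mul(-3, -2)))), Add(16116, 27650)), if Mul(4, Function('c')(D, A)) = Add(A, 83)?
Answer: Rational(1614330596053, 1801362) ≈ 8.9617e+5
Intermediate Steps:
Function('c')(D, A) = Add(Rational(83, 4), Mul(Rational(1, 4), A)) (Function('c')(D, A) = Mul(Rational(1, 4), Add(A, 83)) = Mul(Rational(1, 4), Add(83, A)) = Add(Rational(83, 4), Mul(Rational(1, 4), A)))
Mul(Add(Add(Mul(1005, Pow(22405, -1)), Mul(4130, Pow(-1608, -1))), Function('c')(127, Add(3, Mul(-3, -2)))), Add(16116, 27650)) = Mul(Add(Add(Mul(1005, Pow(22405, -1)), Mul(4130, Pow(-1608, -1))), Add(Rational(83, 4), Mul(Rational(1, 4), Add(3, Mul(-3, -2))))), Add(16116, 27650)) = Mul(Add(Add(Mul(1005, Rational(1, 22405)), Mul(4130, Rational(-1, 1608))), Add(Rational(83, 4), Mul(Rational(1, 4), Add(3, 6)))), 43766) = Mul(Add(Add(Rational(201, 4481), Rational(-2065, 804)), Add(Rational(83, 4), Mul(Rational(1, 4), 9))), 43766) = Mul(Add(Rational(-9091661, 3602724), Add(Rational(83, 4), Rational(9, 4))), 43766) = Mul(Add(Rational(-9091661, 3602724), 23), 43766) = Mul(Rational(73770991, 3602724), 43766) = Rational(1614330596053, 1801362)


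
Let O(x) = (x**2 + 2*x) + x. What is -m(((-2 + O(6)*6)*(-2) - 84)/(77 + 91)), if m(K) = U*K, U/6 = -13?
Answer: -338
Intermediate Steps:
U = -78 (U = 6*(-13) = -78)
O(x) = x**2 + 3*x
m(K) = -78*K
-m(((-2 + O(6)*6)*(-2) - 84)/(77 + 91)) = -(-78)*((-2 + (6*(3 + 6))*6)*(-2) - 84)/(77 + 91) = -(-78)*((-2 + (6*9)*6)*(-2) - 84)/168 = -(-78)*((-2 + 54*6)*(-2) - 84)*(1/168) = -(-78)*((-2 + 324)*(-2) - 84)*(1/168) = -(-78)*(322*(-2) - 84)*(1/168) = -(-78)*(-644 - 84)*(1/168) = -(-78)*(-728*1/168) = -(-78)*(-13)/3 = -1*338 = -338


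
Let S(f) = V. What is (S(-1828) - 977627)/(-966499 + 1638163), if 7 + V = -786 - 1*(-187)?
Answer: -978233/671664 ≈ -1.4564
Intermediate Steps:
V = -606 (V = -7 + (-786 - 1*(-187)) = -7 + (-786 + 187) = -7 - 599 = -606)
S(f) = -606
(S(-1828) - 977627)/(-966499 + 1638163) = (-606 - 977627)/(-966499 + 1638163) = -978233/671664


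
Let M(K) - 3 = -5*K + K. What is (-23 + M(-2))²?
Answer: 144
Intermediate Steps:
M(K) = 3 - 4*K (M(K) = 3 + (-5*K + K) = 3 - 4*K)
(-23 + M(-2))² = (-23 + (3 - 4*(-2)))² = (-23 + (3 + 8))² = (-23 + 11)² = (-12)² = 144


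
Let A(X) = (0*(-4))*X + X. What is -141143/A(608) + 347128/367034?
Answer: -25796613019/111578336 ≈ -231.20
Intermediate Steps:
A(X) = X (A(X) = 0*X + X = 0 + X = X)
-141143/A(608) + 347128/367034 = -141143/608 + 347128/367034 = -141143*1/608 + 347128*(1/367034) = -141143/608 + 173564/183517 = -25796613019/111578336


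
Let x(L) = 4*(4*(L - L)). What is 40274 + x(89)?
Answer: 40274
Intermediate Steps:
x(L) = 0 (x(L) = 4*(4*0) = 4*0 = 0)
40274 + x(89) = 40274 + 0 = 40274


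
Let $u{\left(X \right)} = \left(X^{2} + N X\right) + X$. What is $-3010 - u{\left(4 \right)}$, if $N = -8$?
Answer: $-2998$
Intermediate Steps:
$u{\left(X \right)} = X^{2} - 7 X$ ($u{\left(X \right)} = \left(X^{2} - 8 X\right) + X = X^{2} - 7 X$)
$-3010 - u{\left(4 \right)} = -3010 - 4 \left(-7 + 4\right) = -3010 - 4 \left(-3\right) = -3010 - -12 = -3010 + 12 = -2998$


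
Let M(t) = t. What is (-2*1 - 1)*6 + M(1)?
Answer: -17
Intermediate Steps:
(-2*1 - 1)*6 + M(1) = (-2*1 - 1)*6 + 1 = (-2 - 1)*6 + 1 = -3*6 + 1 = -18 + 1 = -17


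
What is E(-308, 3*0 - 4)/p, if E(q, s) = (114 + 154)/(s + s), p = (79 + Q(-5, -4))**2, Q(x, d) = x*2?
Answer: -67/9522 ≈ -0.0070363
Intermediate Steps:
Q(x, d) = 2*x
p = 4761 (p = (79 + 2*(-5))**2 = (79 - 10)**2 = 69**2 = 4761)
E(q, s) = 134/s (E(q, s) = 268/((2*s)) = 268*(1/(2*s)) = 134/s)
E(-308, 3*0 - 4)/p = (134/(3*0 - 4))/4761 = (134/(0 - 4))*(1/4761) = (134/(-4))*(1/4761) = (134*(-1/4))*(1/4761) = -67/2*1/4761 = -67/9522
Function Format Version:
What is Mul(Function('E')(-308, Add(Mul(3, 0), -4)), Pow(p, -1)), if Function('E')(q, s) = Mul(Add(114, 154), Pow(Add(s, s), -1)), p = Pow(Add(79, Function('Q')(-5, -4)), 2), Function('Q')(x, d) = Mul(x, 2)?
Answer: Rational(-67, 9522) ≈ -0.0070363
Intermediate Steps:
Function('Q')(x, d) = Mul(2, x)
p = 4761 (p = Pow(Add(79, Mul(2, -5)), 2) = Pow(Add(79, -10), 2) = Pow(69, 2) = 4761)
Function('E')(q, s) = Mul(134, Pow(s, -1)) (Function('E')(q, s) = Mul(268, Pow(Mul(2, s), -1)) = Mul(268, Mul(Rational(1, 2), Pow(s, -1))) = Mul(134, Pow(s, -1)))
Mul(Function('E')(-308, Add(Mul(3, 0), -4)), Pow(p, -1)) = Mul(Mul(134, Pow(Add(Mul(3, 0), -4), -1)), Pow(4761, -1)) = Mul(Mul(134, Pow(Add(0, -4), -1)), Rational(1, 4761)) = Mul(Mul(134, Pow(-4, -1)), Rational(1, 4761)) = Mul(Mul(134, Rational(-1, 4)), Rational(1, 4761)) = Mul(Rational(-67, 2), Rational(1, 4761)) = Rational(-67, 9522)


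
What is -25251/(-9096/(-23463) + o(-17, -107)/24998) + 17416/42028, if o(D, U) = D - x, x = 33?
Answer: -3705050052245383/56589865943 ≈ -65472.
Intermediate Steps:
o(D, U) = -33 + D (o(D, U) = D - 1*33 = D - 33 = -33 + D)
-25251/(-9096/(-23463) + o(-17, -107)/24998) + 17416/42028 = -25251/(-9096/(-23463) + (-33 - 17)/24998) + 17416/42028 = -25251/(-9096*(-1/23463) - 50*1/24998) + 17416*(1/42028) = -25251/(3032/7821 - 25/12499) + 622/1501 = -25251/37701443/97754679 + 622/1501 = -25251*97754679/37701443 + 622/1501 = -2468403399429/37701443 + 622/1501 = -3705050052245383/56589865943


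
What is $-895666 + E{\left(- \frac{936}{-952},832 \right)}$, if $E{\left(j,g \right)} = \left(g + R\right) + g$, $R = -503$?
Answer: $-894505$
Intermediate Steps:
$E{\left(j,g \right)} = -503 + 2 g$ ($E{\left(j,g \right)} = \left(g - 503\right) + g = \left(-503 + g\right) + g = -503 + 2 g$)
$-895666 + E{\left(- \frac{936}{-952},832 \right)} = -895666 + \left(-503 + 2 \cdot 832\right) = -895666 + \left(-503 + 1664\right) = -895666 + 1161 = -894505$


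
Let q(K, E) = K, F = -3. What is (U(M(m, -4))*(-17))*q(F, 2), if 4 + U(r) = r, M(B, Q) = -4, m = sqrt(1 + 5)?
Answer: -408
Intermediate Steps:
m = sqrt(6) ≈ 2.4495
U(r) = -4 + r
(U(M(m, -4))*(-17))*q(F, 2) = ((-4 - 4)*(-17))*(-3) = -8*(-17)*(-3) = 136*(-3) = -408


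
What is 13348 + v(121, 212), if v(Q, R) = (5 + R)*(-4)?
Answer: 12480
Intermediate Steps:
v(Q, R) = -20 - 4*R
13348 + v(121, 212) = 13348 + (-20 - 4*212) = 13348 + (-20 - 848) = 13348 - 868 = 12480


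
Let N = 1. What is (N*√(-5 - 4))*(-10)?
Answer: -30*I ≈ -30.0*I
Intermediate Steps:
(N*√(-5 - 4))*(-10) = (1*√(-5 - 4))*(-10) = (1*√(-9))*(-10) = (1*(3*I))*(-10) = (3*I)*(-10) = -30*I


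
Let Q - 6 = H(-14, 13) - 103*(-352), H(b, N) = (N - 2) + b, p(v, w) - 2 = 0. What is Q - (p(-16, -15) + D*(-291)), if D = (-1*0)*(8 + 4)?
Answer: 36257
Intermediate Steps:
p(v, w) = 2 (p(v, w) = 2 + 0 = 2)
D = 0 (D = 0*12 = 0)
H(b, N) = -2 + N + b (H(b, N) = (-2 + N) + b = -2 + N + b)
Q = 36259 (Q = 6 + ((-2 + 13 - 14) - 103*(-352)) = 6 + (-3 + 36256) = 6 + 36253 = 36259)
Q - (p(-16, -15) + D*(-291)) = 36259 - (2 + 0*(-291)) = 36259 - (2 + 0) = 36259 - 1*2 = 36259 - 2 = 36257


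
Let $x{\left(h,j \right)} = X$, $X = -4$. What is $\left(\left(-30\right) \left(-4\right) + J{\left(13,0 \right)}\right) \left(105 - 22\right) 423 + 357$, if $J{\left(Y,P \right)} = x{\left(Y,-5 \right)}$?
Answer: $4073001$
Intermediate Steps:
$x{\left(h,j \right)} = -4$
$J{\left(Y,P \right)} = -4$
$\left(\left(-30\right) \left(-4\right) + J{\left(13,0 \right)}\right) \left(105 - 22\right) 423 + 357 = \left(\left(-30\right) \left(-4\right) - 4\right) \left(105 - 22\right) 423 + 357 = \left(120 - 4\right) 83 \cdot 423 + 357 = 116 \cdot 83 \cdot 423 + 357 = 9628 \cdot 423 + 357 = 4072644 + 357 = 4073001$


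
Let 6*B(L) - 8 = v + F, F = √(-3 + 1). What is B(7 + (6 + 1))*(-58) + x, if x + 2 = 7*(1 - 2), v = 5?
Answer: -404/3 - 29*I*√2/3 ≈ -134.67 - 13.671*I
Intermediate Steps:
F = I*√2 (F = √(-2) = I*√2 ≈ 1.4142*I)
x = -9 (x = -2 + 7*(1 - 2) = -2 + 7*(-1) = -2 - 7 = -9)
B(L) = 13/6 + I*√2/6 (B(L) = 4/3 + (5 + I*√2)/6 = 4/3 + (⅚ + I*√2/6) = 13/6 + I*√2/6)
B(7 + (6 + 1))*(-58) + x = (13/6 + I*√2/6)*(-58) - 9 = (-377/3 - 29*I*√2/3) - 9 = -404/3 - 29*I*√2/3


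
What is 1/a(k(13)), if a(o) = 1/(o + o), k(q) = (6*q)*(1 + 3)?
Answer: 624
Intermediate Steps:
k(q) = 24*q (k(q) = (6*q)*4 = 24*q)
a(o) = 1/(2*o)
1/a(k(13)) = 1/(1/(2*((24*13)))) = 1/((1/2)/312) = 1/((1/2)*(1/312)) = 1/(1/624) = 624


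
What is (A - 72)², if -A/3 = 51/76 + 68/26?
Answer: 6541089129/976144 ≈ 6700.9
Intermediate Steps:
A = -9741/988 (A = -3*(51/76 + 68/26) = -3*(51*(1/76) + 68*(1/26)) = -3*(51/76 + 34/13) = -3*3247/988 = -9741/988 ≈ -9.8593)
(A - 72)² = (-9741/988 - 72)² = (-80877/988)² = 6541089129/976144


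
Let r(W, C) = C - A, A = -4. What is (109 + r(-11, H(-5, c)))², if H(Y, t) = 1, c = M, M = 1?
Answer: 12996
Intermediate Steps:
c = 1
r(W, C) = 4 + C (r(W, C) = C - 1*(-4) = C + 4 = 4 + C)
(109 + r(-11, H(-5, c)))² = (109 + (4 + 1))² = (109 + 5)² = 114² = 12996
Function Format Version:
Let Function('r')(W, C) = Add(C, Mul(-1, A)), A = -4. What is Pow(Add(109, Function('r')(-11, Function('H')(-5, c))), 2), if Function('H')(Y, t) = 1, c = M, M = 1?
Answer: 12996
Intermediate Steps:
c = 1
Function('r')(W, C) = Add(4, C) (Function('r')(W, C) = Add(C, Mul(-1, -4)) = Add(C, 4) = Add(4, C))
Pow(Add(109, Function('r')(-11, Function('H')(-5, c))), 2) = Pow(Add(109, Add(4, 1)), 2) = Pow(Add(109, 5), 2) = Pow(114, 2) = 12996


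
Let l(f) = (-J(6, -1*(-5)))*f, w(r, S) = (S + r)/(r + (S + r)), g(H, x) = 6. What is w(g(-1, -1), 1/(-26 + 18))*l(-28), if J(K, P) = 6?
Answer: 7896/95 ≈ 83.116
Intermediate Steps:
w(r, S) = (S + r)/(S + 2*r)
l(f) = -6*f (l(f) = (-1*6)*f = -6*f)
w(g(-1, -1), 1/(-26 + 18))*l(-28) = ((1/(-26 + 18) + 6)/(1/(-26 + 18) + 2*6))*(-6*(-28)) = ((1/(-8) + 6)/(1/(-8) + 12))*168 = ((-1/8 + 6)/(-1/8 + 12))*168 = ((47/8)/(95/8))*168 = ((8/95)*(47/8))*168 = (47/95)*168 = 7896/95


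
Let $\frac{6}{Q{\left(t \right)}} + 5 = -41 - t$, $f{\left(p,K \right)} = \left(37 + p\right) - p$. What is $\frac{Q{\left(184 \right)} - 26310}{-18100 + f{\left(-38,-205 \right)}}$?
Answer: $\frac{1008551}{692415} \approx 1.4566$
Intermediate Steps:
$f{\left(p,K \right)} = 37$
$Q{\left(t \right)} = \frac{6}{-46 - t}$ ($Q{\left(t \right)} = \frac{6}{-5 - \left(41 + t\right)} = \frac{6}{-46 - t}$)
$\frac{Q{\left(184 \right)} - 26310}{-18100 + f{\left(-38,-205 \right)}} = \frac{- \frac{6}{46 + 184} - 26310}{-18100 + 37} = \frac{- \frac{6}{230} - 26310}{-18063} = \left(\left(-6\right) \frac{1}{230} - 26310\right) \left(- \frac{1}{18063}\right) = \left(- \frac{3}{115} - 26310\right) \left(- \frac{1}{18063}\right) = \left(- \frac{3025653}{115}\right) \left(- \frac{1}{18063}\right) = \frac{1008551}{692415}$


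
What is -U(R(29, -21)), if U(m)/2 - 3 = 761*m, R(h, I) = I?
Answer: 31956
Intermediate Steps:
U(m) = 6 + 1522*m (U(m) = 6 + 2*(761*m) = 6 + 1522*m)
-U(R(29, -21)) = -(6 + 1522*(-21)) = -(6 - 31962) = -1*(-31956) = 31956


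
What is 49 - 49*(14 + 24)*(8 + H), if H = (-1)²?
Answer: -16709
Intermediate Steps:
H = 1
49 - 49*(14 + 24)*(8 + H) = 49 - 49*(14 + 24)*(8 + 1) = 49 - 1862*9 = 49 - 49*342 = 49 - 16758 = -16709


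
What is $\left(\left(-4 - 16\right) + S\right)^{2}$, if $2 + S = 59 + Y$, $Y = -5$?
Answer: $1024$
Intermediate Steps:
$S = 52$ ($S = -2 + \left(59 - 5\right) = -2 + 54 = 52$)
$\left(\left(-4 - 16\right) + S\right)^{2} = \left(\left(-4 - 16\right) + 52\right)^{2} = \left(-20 + 52\right)^{2} = 32^{2} = 1024$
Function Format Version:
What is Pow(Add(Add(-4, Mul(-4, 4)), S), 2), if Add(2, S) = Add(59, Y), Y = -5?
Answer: 1024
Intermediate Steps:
S = 52 (S = Add(-2, Add(59, -5)) = Add(-2, 54) = 52)
Pow(Add(Add(-4, Mul(-4, 4)), S), 2) = Pow(Add(Add(-4, Mul(-4, 4)), 52), 2) = Pow(Add(Add(-4, -16), 52), 2) = Pow(Add(-20, 52), 2) = Pow(32, 2) = 1024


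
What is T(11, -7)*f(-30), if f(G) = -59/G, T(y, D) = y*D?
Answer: -4543/30 ≈ -151.43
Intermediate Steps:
T(y, D) = D*y
T(11, -7)*f(-30) = (-7*11)*(-59/(-30)) = -(-4543)*(-1)/30 = -77*59/30 = -4543/30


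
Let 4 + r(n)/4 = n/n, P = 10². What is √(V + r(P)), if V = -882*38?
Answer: 2*I*√8382 ≈ 183.11*I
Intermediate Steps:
V = -33516
P = 100
r(n) = -12 (r(n) = -16 + 4*(n/n) = -16 + 4*1 = -16 + 4 = -12)
√(V + r(P)) = √(-33516 - 12) = √(-33528) = 2*I*√8382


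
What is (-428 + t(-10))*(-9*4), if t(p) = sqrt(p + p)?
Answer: 15408 - 72*I*sqrt(5) ≈ 15408.0 - 161.0*I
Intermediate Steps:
t(p) = sqrt(2)*sqrt(p) (t(p) = sqrt(2*p) = sqrt(2)*sqrt(p))
(-428 + t(-10))*(-9*4) = (-428 + sqrt(2)*sqrt(-10))*(-9*4) = (-428 + sqrt(2)*(I*sqrt(10)))*(-36) = (-428 + 2*I*sqrt(5))*(-36) = 15408 - 72*I*sqrt(5)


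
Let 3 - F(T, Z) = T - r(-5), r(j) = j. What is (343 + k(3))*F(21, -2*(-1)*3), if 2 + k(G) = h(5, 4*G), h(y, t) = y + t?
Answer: -8234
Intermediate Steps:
h(y, t) = t + y
k(G) = 3 + 4*G (k(G) = -2 + (4*G + 5) = -2 + (5 + 4*G) = 3 + 4*G)
F(T, Z) = -2 - T (F(T, Z) = 3 - (T - 1*(-5)) = 3 - (T + 5) = 3 - (5 + T) = 3 + (-5 - T) = -2 - T)
(343 + k(3))*F(21, -2*(-1)*3) = (343 + (3 + 4*3))*(-2 - 1*21) = (343 + (3 + 12))*(-2 - 21) = (343 + 15)*(-23) = 358*(-23) = -8234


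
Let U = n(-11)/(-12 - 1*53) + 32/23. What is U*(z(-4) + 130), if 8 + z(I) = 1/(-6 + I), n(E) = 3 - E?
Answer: 46587/325 ≈ 143.34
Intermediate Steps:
z(I) = -8 + 1/(-6 + I)
U = 1758/1495 (U = (3 - 1*(-11))/(-12 - 1*53) + 32/23 = (3 + 11)/(-12 - 53) + 32*(1/23) = 14/(-65) + 32/23 = 14*(-1/65) + 32/23 = -14/65 + 32/23 = 1758/1495 ≈ 1.1759)
U*(z(-4) + 130) = 1758*((49 - 8*(-4))/(-6 - 4) + 130)/1495 = 1758*((49 + 32)/(-10) + 130)/1495 = 1758*(-1/10*81 + 130)/1495 = 1758*(-81/10 + 130)/1495 = (1758/1495)*(1219/10) = 46587/325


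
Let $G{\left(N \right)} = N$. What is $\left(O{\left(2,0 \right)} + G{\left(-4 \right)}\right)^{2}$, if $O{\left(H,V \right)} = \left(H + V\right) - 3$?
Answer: $25$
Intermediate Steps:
$O{\left(H,V \right)} = -3 + H + V$
$\left(O{\left(2,0 \right)} + G{\left(-4 \right)}\right)^{2} = \left(\left(-3 + 2 + 0\right) - 4\right)^{2} = \left(-1 - 4\right)^{2} = \left(-5\right)^{2} = 25$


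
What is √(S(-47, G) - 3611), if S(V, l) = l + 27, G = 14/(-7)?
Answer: I*√3586 ≈ 59.883*I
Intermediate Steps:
G = -2 (G = 14*(-⅐) = -2)
S(V, l) = 27 + l
√(S(-47, G) - 3611) = √((27 - 2) - 3611) = √(25 - 3611) = √(-3586) = I*√3586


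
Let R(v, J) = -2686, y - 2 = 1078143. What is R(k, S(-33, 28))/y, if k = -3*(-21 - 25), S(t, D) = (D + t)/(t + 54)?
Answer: -2686/1078145 ≈ -0.0024913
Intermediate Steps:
S(t, D) = (D + t)/(54 + t)
y = 1078145 (y = 2 + 1078143 = 1078145)
k = 138 (k = -3*(-46) = 138)
R(k, S(-33, 28))/y = -2686/1078145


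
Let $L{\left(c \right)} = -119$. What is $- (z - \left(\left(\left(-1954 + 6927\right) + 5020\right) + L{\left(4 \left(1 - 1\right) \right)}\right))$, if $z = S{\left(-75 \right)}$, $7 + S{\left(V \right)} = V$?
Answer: $9956$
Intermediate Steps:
$S{\left(V \right)} = -7 + V$
$z = -82$ ($z = -7 - 75 = -82$)
$- (z - \left(\left(\left(-1954 + 6927\right) + 5020\right) + L{\left(4 \left(1 - 1\right) \right)}\right)) = - (-82 - \left(\left(\left(-1954 + 6927\right) + 5020\right) - 119\right)) = - (-82 - \left(\left(4973 + 5020\right) - 119\right)) = - (-82 - \left(9993 - 119\right)) = - (-82 - 9874) = \left(-1\right) \left(-9956\right) = 9956$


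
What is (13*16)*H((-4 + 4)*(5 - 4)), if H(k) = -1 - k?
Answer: -208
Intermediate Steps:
(13*16)*H((-4 + 4)*(5 - 4)) = (13*16)*(-1 - (-4 + 4)*(5 - 4)) = 208*(-1 - 0) = 208*(-1 - 1*0) = 208*(-1 + 0) = 208*(-1) = -208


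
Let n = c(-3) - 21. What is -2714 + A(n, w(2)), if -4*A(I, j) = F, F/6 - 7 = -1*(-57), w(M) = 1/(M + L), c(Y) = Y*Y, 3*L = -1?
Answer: -2810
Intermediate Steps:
L = -⅓ (L = (⅓)*(-1) = -⅓ ≈ -0.33333)
c(Y) = Y²
w(M) = 1/(-⅓ + M) (w(M) = 1/(M - ⅓) = 1/(-⅓ + M))
F = 384 (F = 42 + 6*(-1*(-57)) = 42 + 6*57 = 42 + 342 = 384)
n = -12 (n = (-3)² - 21 = 9 - 21 = -12)
A(I, j) = -96 (A(I, j) = -¼*384 = -96)
-2714 + A(n, w(2)) = -2714 - 96 = -2810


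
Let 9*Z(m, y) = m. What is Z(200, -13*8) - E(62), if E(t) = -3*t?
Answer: 1874/9 ≈ 208.22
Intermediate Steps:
Z(m, y) = m/9
Z(200, -13*8) - E(62) = (⅑)*200 - (-3)*62 = 200/9 - 1*(-186) = 200/9 + 186 = 1874/9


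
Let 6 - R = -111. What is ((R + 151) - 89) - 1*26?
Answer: 153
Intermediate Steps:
R = 117 (R = 6 - 1*(-111) = 6 + 111 = 117)
((R + 151) - 89) - 1*26 = ((117 + 151) - 89) - 1*26 = (268 - 89) - 26 = 179 - 26 = 153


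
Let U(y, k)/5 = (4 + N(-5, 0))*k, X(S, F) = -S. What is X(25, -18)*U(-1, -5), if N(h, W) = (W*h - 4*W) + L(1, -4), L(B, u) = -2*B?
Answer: 1250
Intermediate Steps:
N(h, W) = -2 - 4*W + W*h (N(h, W) = (W*h - 4*W) - 2*1 = (-4*W + W*h) - 2 = -2 - 4*W + W*h)
U(y, k) = 10*k (U(y, k) = 5*((4 + (-2 - 4*0 + 0*(-5)))*k) = 5*((4 + (-2 + 0 + 0))*k) = 5*((4 - 2)*k) = 5*(2*k) = 10*k)
X(25, -18)*U(-1, -5) = (-1*25)*(10*(-5)) = -25*(-50) = 1250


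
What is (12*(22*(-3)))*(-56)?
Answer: 44352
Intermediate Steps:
(12*(22*(-3)))*(-56) = (12*(-66))*(-56) = -792*(-56) = 44352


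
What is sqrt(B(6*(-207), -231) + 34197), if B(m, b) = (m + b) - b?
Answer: 13*sqrt(195) ≈ 181.54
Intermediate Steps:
B(m, b) = m (B(m, b) = (b + m) - b = m)
sqrt(B(6*(-207), -231) + 34197) = sqrt(6*(-207) + 34197) = sqrt(-1242 + 34197) = sqrt(32955) = 13*sqrt(195)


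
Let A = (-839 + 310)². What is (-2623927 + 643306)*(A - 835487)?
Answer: 1100524136166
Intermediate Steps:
A = 279841 (A = (-529)² = 279841)
(-2623927 + 643306)*(A - 835487) = (-2623927 + 643306)*(279841 - 835487) = -1980621*(-555646) = 1100524136166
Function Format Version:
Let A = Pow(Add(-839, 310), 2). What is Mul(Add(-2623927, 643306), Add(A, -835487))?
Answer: 1100524136166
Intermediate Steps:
A = 279841 (A = Pow(-529, 2) = 279841)
Mul(Add(-2623927, 643306), Add(A, -835487)) = Mul(Add(-2623927, 643306), Add(279841, -835487)) = Mul(-1980621, -555646) = 1100524136166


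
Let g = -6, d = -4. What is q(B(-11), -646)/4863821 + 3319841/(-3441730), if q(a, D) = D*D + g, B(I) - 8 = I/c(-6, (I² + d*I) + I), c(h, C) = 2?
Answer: -14710844026161/16739958650330 ≈ -0.87879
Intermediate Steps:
B(I) = 8 + I/2
q(a, D) = -6 + D² (q(a, D) = D*D - 6 = D² - 6 = -6 + D²)
q(B(-11), -646)/4863821 + 3319841/(-3441730) = (-6 + (-646)²)/4863821 + 3319841/(-3441730) = (-6 + 417316)*(1/4863821) + 3319841*(-1/3441730) = 417310*(1/4863821) - 3319841/3441730 = 417310/4863821 - 3319841/3441730 = -14710844026161/16739958650330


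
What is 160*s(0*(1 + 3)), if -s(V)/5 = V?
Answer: 0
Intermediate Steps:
s(V) = -5*V
160*s(0*(1 + 3)) = 160*(-0*(1 + 3)) = 160*(-0*4) = 160*(-5*0) = 160*0 = 0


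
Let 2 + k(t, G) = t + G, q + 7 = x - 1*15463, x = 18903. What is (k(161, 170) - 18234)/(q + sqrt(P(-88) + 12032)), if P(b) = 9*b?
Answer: -61467865/11774249 + 35810*sqrt(2810)/11774249 ≈ -5.0593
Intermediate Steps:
q = 3433 (q = -7 + (18903 - 1*15463) = -7 + (18903 - 15463) = -7 + 3440 = 3433)
k(t, G) = -2 + G + t (k(t, G) = -2 + (t + G) = -2 + (G + t) = -2 + G + t)
(k(161, 170) - 18234)/(q + sqrt(P(-88) + 12032)) = ((-2 + 170 + 161) - 18234)/(3433 + sqrt(9*(-88) + 12032)) = (329 - 18234)/(3433 + sqrt(-792 + 12032)) = -17905/(3433 + sqrt(11240)) = -17905/(3433 + 2*sqrt(2810))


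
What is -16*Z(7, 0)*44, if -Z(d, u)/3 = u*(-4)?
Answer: 0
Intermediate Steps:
Z(d, u) = 12*u (Z(d, u) = -3*u*(-4) = -(-12)*u = 12*u)
-16*Z(7, 0)*44 = -192*0*44 = -16*0*44 = 0*44 = 0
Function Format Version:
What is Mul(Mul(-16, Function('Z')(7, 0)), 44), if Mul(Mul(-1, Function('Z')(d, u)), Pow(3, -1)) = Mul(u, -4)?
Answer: 0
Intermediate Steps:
Function('Z')(d, u) = Mul(12, u) (Function('Z')(d, u) = Mul(-3, Mul(u, -4)) = Mul(-3, Mul(-4, u)) = Mul(12, u))
Mul(Mul(-16, Function('Z')(7, 0)), 44) = Mul(Mul(-16, Mul(12, 0)), 44) = Mul(Mul(-16, 0), 44) = Mul(0, 44) = 0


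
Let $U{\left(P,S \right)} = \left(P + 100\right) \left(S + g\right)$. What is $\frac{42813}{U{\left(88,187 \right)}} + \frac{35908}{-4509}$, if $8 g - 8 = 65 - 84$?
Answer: $- \frac{78522638}{11655765} \approx -6.7368$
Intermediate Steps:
$g = - \frac{11}{8}$ ($g = 1 + \frac{65 - 84}{8} = 1 + \frac{1}{8} \left(-19\right) = 1 - \frac{19}{8} = - \frac{11}{8} \approx -1.375$)
$U{\left(P,S \right)} = \left(100 + P\right) \left(- \frac{11}{8} + S\right)$ ($U{\left(P,S \right)} = \left(P + 100\right) \left(S - \frac{11}{8}\right) = \left(100 + P\right) \left(- \frac{11}{8} + S\right)$)
$\frac{42813}{U{\left(88,187 \right)}} + \frac{35908}{-4509} = \frac{42813}{- \frac{275}{2} + 100 \cdot 187 - 121 + 88 \cdot 187} + \frac{35908}{-4509} = \frac{42813}{- \frac{275}{2} + 18700 - 121 + 16456} + 35908 \left(- \frac{1}{4509}\right) = \frac{42813}{\frac{69795}{2}} - \frac{35908}{4509} = 42813 \cdot \frac{2}{69795} - \frac{35908}{4509} = \frac{9514}{7755} - \frac{35908}{4509} = - \frac{78522638}{11655765}$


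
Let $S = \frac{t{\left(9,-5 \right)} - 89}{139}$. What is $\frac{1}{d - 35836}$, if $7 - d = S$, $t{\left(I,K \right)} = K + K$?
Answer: $- \frac{139}{4980132} \approx -2.7911 \cdot 10^{-5}$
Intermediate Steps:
$t{\left(I,K \right)} = 2 K$
$S = - \frac{99}{139}$ ($S = \frac{2 \left(-5\right) - 89}{139} = \frac{-10 - 89}{139} = \frac{1}{139} \left(-99\right) = - \frac{99}{139} \approx -0.71223$)
$d = \frac{1072}{139}$ ($d = 7 - - \frac{99}{139} = 7 + \frac{99}{139} = \frac{1072}{139} \approx 7.7122$)
$\frac{1}{d - 35836} = \frac{1}{\frac{1072}{139} - 35836} = \frac{1}{- \frac{4980132}{139}} = - \frac{139}{4980132}$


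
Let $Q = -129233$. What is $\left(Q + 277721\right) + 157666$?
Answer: $306154$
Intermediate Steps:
$\left(Q + 277721\right) + 157666 = \left(-129233 + 277721\right) + 157666 = 148488 + 157666 = 306154$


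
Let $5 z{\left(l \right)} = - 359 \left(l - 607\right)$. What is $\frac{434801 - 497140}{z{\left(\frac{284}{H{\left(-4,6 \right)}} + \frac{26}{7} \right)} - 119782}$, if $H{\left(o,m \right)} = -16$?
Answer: $\frac{8727460}{10526829} \approx 0.82907$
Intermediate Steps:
$z{\left(l \right)} = \frac{217913}{5} - \frac{359 l}{5}$ ($z{\left(l \right)} = \frac{\left(-359\right) \left(l - 607\right)}{5} = \frac{\left(-359\right) \left(-607 + l\right)}{5} = \frac{217913 - 359 l}{5} = \frac{217913}{5} - \frac{359 l}{5}$)
$\frac{434801 - 497140}{z{\left(\frac{284}{H{\left(-4,6 \right)}} + \frac{26}{7} \right)} - 119782} = \frac{434801 - 497140}{\left(\frac{217913}{5} - \frac{359 \left(\frac{284}{-16} + \frac{26}{7}\right)}{5}\right) - 119782} = - \frac{62339}{\left(\frac{217913}{5} - \frac{359 \left(284 \left(- \frac{1}{16}\right) + 26 \cdot \frac{1}{7}\right)}{5}\right) - 119782} = - \frac{62339}{\left(\frac{217913}{5} - \frac{359 \left(- \frac{71}{4} + \frac{26}{7}\right)}{5}\right) - 119782} = - \frac{62339}{\left(\frac{217913}{5} - - \frac{141087}{140}\right) - 119782} = - \frac{62339}{\left(\frac{217913}{5} + \frac{141087}{140}\right) - 119782} = - \frac{62339}{\frac{6242651}{140} - 119782} = - \frac{62339}{- \frac{10526829}{140}} = \left(-62339\right) \left(- \frac{140}{10526829}\right) = \frac{8727460}{10526829}$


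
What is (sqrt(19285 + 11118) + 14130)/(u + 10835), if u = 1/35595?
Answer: 251478675/192835913 + 35595*sqrt(30403)/385671826 ≈ 1.3202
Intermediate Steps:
u = 1/35595 ≈ 2.8094e-5
(sqrt(19285 + 11118) + 14130)/(u + 10835) = (sqrt(19285 + 11118) + 14130)/(1/35595 + 10835) = (sqrt(30403) + 14130)/(385671826/35595) = (14130 + sqrt(30403))*(35595/385671826) = 251478675/192835913 + 35595*sqrt(30403)/385671826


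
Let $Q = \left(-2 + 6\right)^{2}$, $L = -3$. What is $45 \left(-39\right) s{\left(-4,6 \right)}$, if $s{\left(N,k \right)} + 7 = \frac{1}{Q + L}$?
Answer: $12150$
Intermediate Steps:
$Q = 16$ ($Q = 4^{2} = 16$)
$s{\left(N,k \right)} = - \frac{90}{13}$ ($s{\left(N,k \right)} = -7 + \frac{1}{16 - 3} = -7 + \frac{1}{13} = - \frac{90}{13}$)
$45 \left(-39\right) s{\left(-4,6 \right)} = 45 \left(-39\right) \left(- \frac{90}{13}\right) = \left(-1755\right) \left(- \frac{90}{13}\right) = 12150$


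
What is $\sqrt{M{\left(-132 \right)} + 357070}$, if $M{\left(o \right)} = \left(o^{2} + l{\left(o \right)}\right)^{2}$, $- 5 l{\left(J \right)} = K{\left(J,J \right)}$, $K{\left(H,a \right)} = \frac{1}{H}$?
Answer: $\frac{\sqrt{132401882717281}}{660} \approx 17434.0$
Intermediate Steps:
$l{\left(J \right)} = - \frac{1}{5 J}$
$M{\left(o \right)} = \left(o^{2} - \frac{1}{5 o}\right)^{2}$
$\sqrt{M{\left(-132 \right)} + 357070} = \sqrt{\frac{\left(-1 + 5 \left(-132\right)^{3}\right)^{2}}{25 \cdot 17424} + 357070} = \sqrt{\frac{1}{25} \cdot \frac{1}{17424} \left(-1 + 5 \left(-2299968\right)\right)^{2} + 357070} = \sqrt{\frac{1}{25} \cdot \frac{1}{17424} \left(-1 - 11499840\right)^{2} + 357070} = \sqrt{\frac{1}{25} \cdot \frac{1}{17424} \left(-11499841\right)^{2} + 357070} = \sqrt{\frac{1}{25} \cdot \frac{1}{17424} \cdot 132246343025281 + 357070} = \sqrt{\frac{132246343025281}{435600} + 357070} = \sqrt{\frac{132401882717281}{435600}} = \frac{\sqrt{132401882717281}}{660}$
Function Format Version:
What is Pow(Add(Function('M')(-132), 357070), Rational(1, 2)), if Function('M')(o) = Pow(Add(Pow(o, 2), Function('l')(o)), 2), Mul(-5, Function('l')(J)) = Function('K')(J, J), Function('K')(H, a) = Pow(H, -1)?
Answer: Mul(Rational(1, 660), Pow(132401882717281, Rational(1, 2))) ≈ 17434.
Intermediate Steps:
Function('l')(J) = Mul(Rational(-1, 5), Pow(J, -1))
Function('M')(o) = Pow(Add(Pow(o, 2), Mul(Rational(-1, 5), Pow(o, -1))), 2)
Pow(Add(Function('M')(-132), 357070), Rational(1, 2)) = Pow(Add(Mul(Rational(1, 25), Pow(-132, -2), Pow(Add(-1, Mul(5, Pow(-132, 3))), 2)), 357070), Rational(1, 2)) = Pow(Add(Mul(Rational(1, 25), Rational(1, 17424), Pow(Add(-1, Mul(5, -2299968)), 2)), 357070), Rational(1, 2)) = Pow(Add(Mul(Rational(1, 25), Rational(1, 17424), Pow(Add(-1, -11499840), 2)), 357070), Rational(1, 2)) = Pow(Add(Mul(Rational(1, 25), Rational(1, 17424), Pow(-11499841, 2)), 357070), Rational(1, 2)) = Pow(Add(Mul(Rational(1, 25), Rational(1, 17424), 132246343025281), 357070), Rational(1, 2)) = Pow(Add(Rational(132246343025281, 435600), 357070), Rational(1, 2)) = Pow(Rational(132401882717281, 435600), Rational(1, 2)) = Mul(Rational(1, 660), Pow(132401882717281, Rational(1, 2)))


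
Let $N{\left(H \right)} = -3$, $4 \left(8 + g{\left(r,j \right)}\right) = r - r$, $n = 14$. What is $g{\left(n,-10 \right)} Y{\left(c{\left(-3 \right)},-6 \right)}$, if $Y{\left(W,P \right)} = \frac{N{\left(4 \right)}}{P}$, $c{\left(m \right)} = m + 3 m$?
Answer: $-4$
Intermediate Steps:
$g{\left(r,j \right)} = -8$ ($g{\left(r,j \right)} = -8 + \frac{r - r}{4} = -8 + \frac{1}{4} \cdot 0 = -8 + 0 = -8$)
$c{\left(m \right)} = 4 m$
$Y{\left(W,P \right)} = - \frac{3}{P}$
$g{\left(n,-10 \right)} Y{\left(c{\left(-3 \right)},-6 \right)} = - 8 \left(- \frac{3}{-6}\right) = - 8 \left(\left(-3\right) \left(- \frac{1}{6}\right)\right) = \left(-8\right) \frac{1}{2} = -4$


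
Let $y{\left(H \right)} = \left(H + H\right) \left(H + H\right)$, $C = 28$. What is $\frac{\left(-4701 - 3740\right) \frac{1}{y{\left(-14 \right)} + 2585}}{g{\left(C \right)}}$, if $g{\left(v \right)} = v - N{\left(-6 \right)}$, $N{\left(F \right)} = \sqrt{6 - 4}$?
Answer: $- \frac{5138}{57273} - \frac{367 \sqrt{2}}{114546} \approx -0.094242$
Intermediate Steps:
$y{\left(H \right)} = 4 H^{2}$ ($y{\left(H \right)} = 2 H 2 H = 4 H^{2}$)
$N{\left(F \right)} = \sqrt{2}$
$g{\left(v \right)} = v - \sqrt{2}$
$\frac{\left(-4701 - 3740\right) \frac{1}{y{\left(-14 \right)} + 2585}}{g{\left(C \right)}} = \frac{\left(-4701 - 3740\right) \frac{1}{4 \left(-14\right)^{2} + 2585}}{28 - \sqrt{2}} = \frac{\left(-8441\right) \frac{1}{4 \cdot 196 + 2585}}{28 - \sqrt{2}} = \frac{\left(-8441\right) \frac{1}{784 + 2585}}{28 - \sqrt{2}} = \frac{\left(-8441\right) \frac{1}{3369}}{28 - \sqrt{2}} = - \frac{8441}{3369 \left(28 - \sqrt{2}\right)}$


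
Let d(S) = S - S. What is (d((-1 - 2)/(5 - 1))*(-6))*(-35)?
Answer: 0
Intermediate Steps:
d(S) = 0
(d((-1 - 2)/(5 - 1))*(-6))*(-35) = (0*(-6))*(-35) = 0*(-35) = 0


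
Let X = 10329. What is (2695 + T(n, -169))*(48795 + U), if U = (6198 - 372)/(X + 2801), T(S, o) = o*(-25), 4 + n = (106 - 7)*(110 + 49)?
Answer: 443353449792/1313 ≈ 3.3766e+8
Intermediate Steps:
n = 15737 (n = -4 + (106 - 7)*(110 + 49) = -4 + 99*159 = -4 + 15741 = 15737)
T(S, o) = -25*o
U = 2913/6565 (U = (6198 - 372)/(10329 + 2801) = 5826/13130 = 5826*(1/13130) = 2913/6565 ≈ 0.44372)
(2695 + T(n, -169))*(48795 + U) = (2695 - 25*(-169))*(48795 + 2913/6565) = (2695 + 4225)*(320342088/6565) = 6920*(320342088/6565) = 443353449792/1313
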